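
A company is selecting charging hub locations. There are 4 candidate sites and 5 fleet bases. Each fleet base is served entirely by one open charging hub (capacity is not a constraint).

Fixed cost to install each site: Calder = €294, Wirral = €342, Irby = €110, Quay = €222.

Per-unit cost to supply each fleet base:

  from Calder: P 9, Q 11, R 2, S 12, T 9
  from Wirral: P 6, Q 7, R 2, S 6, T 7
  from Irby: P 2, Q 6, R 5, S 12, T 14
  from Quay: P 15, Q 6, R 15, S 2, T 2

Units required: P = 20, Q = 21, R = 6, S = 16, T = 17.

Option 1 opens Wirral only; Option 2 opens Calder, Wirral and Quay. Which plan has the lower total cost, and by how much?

Option 1 is cheaper by 346.

Option 1: {Wirral}: P→Wirral 6·20=120, Q→Wirral 7·21=147, R→Wirral 2·6=12, S→Wirral 6·16=96, T→Wirral 7·17=119. Service 494; fixed 342; total 836.
Option 2: {Calder, Wirral, Quay}: P→Wirral 6·20=120, Q→Quay 6·21=126, R→Calder 2·6=12, S→Quay 2·16=32, T→Quay 2·17=34. Service 324; fixed 858; total 1182.
Difference: |836 − 1182| = 346.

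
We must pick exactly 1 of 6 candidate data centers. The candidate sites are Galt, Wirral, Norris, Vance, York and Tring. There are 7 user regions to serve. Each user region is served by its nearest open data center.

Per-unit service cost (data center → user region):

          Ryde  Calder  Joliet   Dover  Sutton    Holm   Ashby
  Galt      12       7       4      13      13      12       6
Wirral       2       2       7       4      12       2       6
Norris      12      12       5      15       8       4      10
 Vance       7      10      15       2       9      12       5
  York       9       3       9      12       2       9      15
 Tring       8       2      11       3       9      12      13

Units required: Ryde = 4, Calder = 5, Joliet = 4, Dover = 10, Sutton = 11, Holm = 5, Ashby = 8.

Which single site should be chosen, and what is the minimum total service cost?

Choose Wirral only; total service cost 276.

With exactly 1 open, each user region uses its cheapest among the chosen.
{Wirral}: Ryde→Wirral 2·4=8, Calder→Wirral 2·5=10, Joliet→Wirral 7·4=28, Dover→Wirral 4·10=40, Sutton→Wirral 12·11=132, Holm→Wirral 2·5=10, Ashby→Wirral 6·8=48. Service cost 276.
{Vance}: service cost 357
{Tring}: service cost 379
Among all 6 size-1 choices, {Wirral} is lowest.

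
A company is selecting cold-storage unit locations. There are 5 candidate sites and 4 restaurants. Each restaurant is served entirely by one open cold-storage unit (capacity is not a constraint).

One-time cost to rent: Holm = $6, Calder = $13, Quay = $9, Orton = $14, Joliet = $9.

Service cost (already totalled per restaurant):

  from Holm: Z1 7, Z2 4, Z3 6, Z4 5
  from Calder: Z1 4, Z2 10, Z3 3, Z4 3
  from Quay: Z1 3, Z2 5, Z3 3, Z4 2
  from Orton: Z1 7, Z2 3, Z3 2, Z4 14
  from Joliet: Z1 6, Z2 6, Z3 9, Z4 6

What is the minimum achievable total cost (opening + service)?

Minimum total cost: 22

For any fixed open set, each restaurant goes to its cheapest open site; total = fixed + service.
{Quay}: Z1→Quay 3, Z2→Quay 5, Z3→Quay 3, Z4→Quay 2. Service 13; fixed 9; total 22.
{Holm, Quay}: service 12 + fixed 15 = 27
{Holm}: service 22 + fixed 6 = 28
{Holm, Calder, Quay, Orton, Joliet}: service 10 + fixed 51 = 61
No other subset beats 22.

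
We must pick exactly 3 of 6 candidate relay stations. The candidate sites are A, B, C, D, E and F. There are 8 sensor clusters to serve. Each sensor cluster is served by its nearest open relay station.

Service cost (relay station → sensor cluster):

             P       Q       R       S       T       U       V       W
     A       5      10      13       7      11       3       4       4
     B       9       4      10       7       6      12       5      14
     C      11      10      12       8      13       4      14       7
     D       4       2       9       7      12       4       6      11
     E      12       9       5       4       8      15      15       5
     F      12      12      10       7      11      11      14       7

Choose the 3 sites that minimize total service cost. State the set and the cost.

Choose A, D and E; total service cost 34.

With exactly 3 open, each sensor cluster uses its cheapest among the chosen.
{A, D, E}: P→D 4, Q→D 2, R→E 5, S→E 4, T→E 8, U→A 3, V→A 4, W→A 4. Service cost 34.
{A, B, E}: service cost 35
{B, D, E}: service cost 35
Among all 20 size-3 choices, {A, D, E} is lowest.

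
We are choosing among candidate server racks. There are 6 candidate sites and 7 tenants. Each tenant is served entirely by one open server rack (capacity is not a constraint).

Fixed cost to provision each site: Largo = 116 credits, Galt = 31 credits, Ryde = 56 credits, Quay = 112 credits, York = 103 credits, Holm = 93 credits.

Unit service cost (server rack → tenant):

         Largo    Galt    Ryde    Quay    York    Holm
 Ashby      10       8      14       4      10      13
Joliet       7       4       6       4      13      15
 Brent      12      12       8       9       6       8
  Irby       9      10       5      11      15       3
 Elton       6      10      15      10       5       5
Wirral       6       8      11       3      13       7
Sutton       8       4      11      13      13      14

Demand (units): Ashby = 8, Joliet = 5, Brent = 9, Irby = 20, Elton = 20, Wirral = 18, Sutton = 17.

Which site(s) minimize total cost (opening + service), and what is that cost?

Open Galt and Holm; minimum total cost 634.

For any fixed open set, each tenant goes to its cheapest open site; total = fixed + service.
{Galt, Holm}: Ashby→Galt 8·8=64, Joliet→Galt 4·5=20, Brent→Holm 8·9=72, Irby→Holm 3·20=60, Elton→Holm 5·20=100, Wirral→Holm 7·18=126, Sutton→Galt 4·17=68. Service 510; fixed 124; total 634.
{Galt, Quay, Holm}: Ashby→Quay 4·8=32, Joliet→Galt 4·5=20, Brent→Holm 8·9=72, Irby→Holm 3·20=60, Elton→Holm 5·20=100, Wirral→Quay 3·18=54, Sutton→Galt 4·17=68. Service 406; fixed 236; total 642.
{Galt, Ryde, Holm}: Ashby→Galt 8·8=64, Joliet→Galt 4·5=20, Brent→Ryde 8·9=72, Irby→Holm 3·20=60, Elton→Holm 5·20=100, Wirral→Holm 7·18=126, Sutton→Galt 4·17=68. Service 510; fixed 180; total 690.
{Largo, Galt, Ryde, Quay, York, Holm}: service 388 + fixed 511 = 899
No other subset beats 634.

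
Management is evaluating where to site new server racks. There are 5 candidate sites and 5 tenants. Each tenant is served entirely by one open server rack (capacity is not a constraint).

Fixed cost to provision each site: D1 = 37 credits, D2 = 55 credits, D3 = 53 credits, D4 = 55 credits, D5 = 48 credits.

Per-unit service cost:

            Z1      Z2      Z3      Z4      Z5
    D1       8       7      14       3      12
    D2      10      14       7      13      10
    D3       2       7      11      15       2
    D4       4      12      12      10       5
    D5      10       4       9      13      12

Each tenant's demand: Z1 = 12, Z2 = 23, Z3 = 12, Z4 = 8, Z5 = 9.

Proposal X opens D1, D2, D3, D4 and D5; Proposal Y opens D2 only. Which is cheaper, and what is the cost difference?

Proposal X is cheaper by 285.

Proposal X: {D1, D2, D3, D4, D5}: Z1→D3 2·12=24, Z2→D5 4·23=92, Z3→D2 7·12=84, Z4→D1 3·8=24, Z5→D3 2·9=18. Service 242; fixed 248; total 490.
Proposal Y: {D2}: Z1→D2 10·12=120, Z2→D2 14·23=322, Z3→D2 7·12=84, Z4→D2 13·8=104, Z5→D2 10·9=90. Service 720; fixed 55; total 775.
Difference: |490 − 775| = 285.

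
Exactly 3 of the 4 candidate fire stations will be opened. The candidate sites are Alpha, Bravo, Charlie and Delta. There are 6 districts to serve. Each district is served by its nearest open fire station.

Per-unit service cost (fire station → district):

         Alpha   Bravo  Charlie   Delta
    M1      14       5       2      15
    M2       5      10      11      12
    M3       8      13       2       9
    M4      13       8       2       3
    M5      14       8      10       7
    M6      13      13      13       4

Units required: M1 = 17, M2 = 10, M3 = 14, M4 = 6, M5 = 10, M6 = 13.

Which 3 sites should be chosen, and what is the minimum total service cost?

With exactly 3 open, each district uses its cheapest among the chosen.
{Alpha, Charlie, Delta}: M1→Charlie 2·17=34, M2→Alpha 5·10=50, M3→Charlie 2·14=28, M4→Charlie 2·6=12, M5→Delta 7·10=70, M6→Delta 4·13=52. Service cost 246.
{Bravo, Charlie, Delta}: service cost 296
{Alpha, Bravo, Charlie}: service cost 373
Among all 4 size-3 choices, {Alpha, Charlie, Delta} is lowest.

Choose Alpha, Charlie and Delta; total service cost 246.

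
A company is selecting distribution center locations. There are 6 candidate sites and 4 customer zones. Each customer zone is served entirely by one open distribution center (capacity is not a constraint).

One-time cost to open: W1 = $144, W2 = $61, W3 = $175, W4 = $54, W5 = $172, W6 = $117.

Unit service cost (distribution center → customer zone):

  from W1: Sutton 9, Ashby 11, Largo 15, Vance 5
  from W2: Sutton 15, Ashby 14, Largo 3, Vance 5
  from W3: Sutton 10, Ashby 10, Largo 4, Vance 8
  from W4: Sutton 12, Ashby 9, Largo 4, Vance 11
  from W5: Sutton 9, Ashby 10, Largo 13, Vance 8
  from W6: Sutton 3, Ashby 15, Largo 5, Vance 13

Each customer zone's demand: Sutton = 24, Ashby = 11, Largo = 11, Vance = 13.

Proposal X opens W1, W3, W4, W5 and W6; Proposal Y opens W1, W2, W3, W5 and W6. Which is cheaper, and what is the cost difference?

Proposal X: {W1, W3, W4, W5, W6}: Sutton→W6 3·24=72, Ashby→W4 9·11=99, Largo→W3 4·11=44, Vance→W1 5·13=65. Service 280; fixed 662; total 942.
Proposal Y: {W1, W2, W3, W5, W6}: Sutton→W6 3·24=72, Ashby→W3 10·11=110, Largo→W2 3·11=33, Vance→W1 5·13=65. Service 280; fixed 669; total 949.
Difference: |942 − 949| = 7.

Proposal X is cheaper by 7.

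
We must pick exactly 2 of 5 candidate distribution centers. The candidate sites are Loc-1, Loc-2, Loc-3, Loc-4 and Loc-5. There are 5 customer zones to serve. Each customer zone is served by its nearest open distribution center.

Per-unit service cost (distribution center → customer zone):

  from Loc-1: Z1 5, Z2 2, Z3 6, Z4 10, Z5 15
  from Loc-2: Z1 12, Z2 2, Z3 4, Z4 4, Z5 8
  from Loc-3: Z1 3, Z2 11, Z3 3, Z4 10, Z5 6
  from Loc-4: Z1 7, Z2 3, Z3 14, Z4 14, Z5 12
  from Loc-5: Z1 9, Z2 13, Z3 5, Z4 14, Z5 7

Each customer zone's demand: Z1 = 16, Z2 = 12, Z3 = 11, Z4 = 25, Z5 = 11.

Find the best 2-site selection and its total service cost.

With exactly 2 open, each customer zone uses its cheapest among the chosen.
{Loc-2, Loc-3}: Z1→Loc-3 3·16=48, Z2→Loc-2 2·12=24, Z3→Loc-3 3·11=33, Z4→Loc-2 4·25=100, Z5→Loc-3 6·11=66. Service cost 271.
{Loc-1, Loc-2}: service cost 336
{Loc-2, Loc-4}: service cost 368
Among all 10 size-2 choices, {Loc-2, Loc-3} is lowest.

Choose Loc-2 and Loc-3; total service cost 271.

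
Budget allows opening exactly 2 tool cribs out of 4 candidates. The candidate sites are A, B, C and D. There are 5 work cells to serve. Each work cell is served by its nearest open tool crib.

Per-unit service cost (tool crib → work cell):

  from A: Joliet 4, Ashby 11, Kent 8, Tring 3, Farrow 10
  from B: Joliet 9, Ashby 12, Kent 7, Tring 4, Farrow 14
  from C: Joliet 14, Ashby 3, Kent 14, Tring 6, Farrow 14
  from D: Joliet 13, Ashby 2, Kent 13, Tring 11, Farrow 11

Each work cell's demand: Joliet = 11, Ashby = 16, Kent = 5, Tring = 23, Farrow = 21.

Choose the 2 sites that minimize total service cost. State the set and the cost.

Choose A and D; total service cost 395.

With exactly 2 open, each work cell uses its cheapest among the chosen.
{A, D}: Joliet→A 4·11=44, Ashby→D 2·16=32, Kent→A 8·5=40, Tring→A 3·23=69, Farrow→A 10·21=210. Service cost 395.
{A, C}: service cost 411
{B, D}: service cost 489
Among all 6 size-2 choices, {A, D} is lowest.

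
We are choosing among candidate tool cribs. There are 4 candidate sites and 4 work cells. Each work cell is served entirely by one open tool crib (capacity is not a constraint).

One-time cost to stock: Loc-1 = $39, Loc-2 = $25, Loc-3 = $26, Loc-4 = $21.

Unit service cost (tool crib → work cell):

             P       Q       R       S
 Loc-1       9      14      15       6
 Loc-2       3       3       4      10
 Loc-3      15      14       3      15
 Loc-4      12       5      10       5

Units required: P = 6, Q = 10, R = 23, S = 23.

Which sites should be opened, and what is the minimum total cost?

Open Loc-2 and Loc-4; minimum total cost 301.

For any fixed open set, each work cell goes to its cheapest open site; total = fixed + service.
{Loc-2, Loc-4}: P→Loc-2 3·6=18, Q→Loc-2 3·10=30, R→Loc-2 4·23=92, S→Loc-4 5·23=115. Service 255; fixed 46; total 301.
{Loc-2, Loc-3, Loc-4}: service 232 + fixed 72 = 304
{Loc-1, Loc-2, Loc-4}: P→Loc-2 3·6=18, Q→Loc-2 3·10=30, R→Loc-2 4·23=92, S→Loc-4 5·23=115. Service 255; fixed 85; total 340.
{Loc-1, Loc-2, Loc-3, Loc-4}: service 232 + fixed 111 = 343
No other subset beats 301.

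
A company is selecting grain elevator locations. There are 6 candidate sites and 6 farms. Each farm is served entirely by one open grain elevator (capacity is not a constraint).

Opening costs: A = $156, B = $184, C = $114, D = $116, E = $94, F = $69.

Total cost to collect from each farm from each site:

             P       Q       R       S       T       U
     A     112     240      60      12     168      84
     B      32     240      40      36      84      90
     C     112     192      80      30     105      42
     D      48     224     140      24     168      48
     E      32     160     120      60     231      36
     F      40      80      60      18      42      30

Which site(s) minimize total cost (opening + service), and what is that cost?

For any fixed open set, each farm goes to its cheapest open site; total = fixed + service.
{F}: P→F 40, Q→F 80, R→F 60, S→F 18, T→F 42, U→F 30. Service 270; fixed 69; total 339.
{E, F}: P→E 32, Q→F 80, R→F 60, S→F 18, T→F 42, U→F 30. Service 262; fixed 163; total 425.
{C, F}: P→F 40, Q→F 80, R→F 60, S→F 18, T→F 42, U→F 30. Service 270; fixed 183; total 453.
{A, B, C, D, E, F}: P→B 32, Q→F 80, R→B 40, S→A 12, T→F 42, U→F 30. Service 236; fixed 733; total 969.
No other subset beats 339.

Open F only; minimum total cost 339.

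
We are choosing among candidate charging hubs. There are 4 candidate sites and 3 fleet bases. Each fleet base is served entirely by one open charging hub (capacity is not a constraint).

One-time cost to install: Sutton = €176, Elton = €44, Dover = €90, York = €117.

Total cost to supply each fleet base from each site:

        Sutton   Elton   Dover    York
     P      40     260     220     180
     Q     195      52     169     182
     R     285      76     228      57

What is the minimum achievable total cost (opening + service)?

Minimum total cost: 388

For any fixed open set, each fleet base goes to its cheapest open site; total = fixed + service.
{Sutton, Elton}: P→Sutton 40, Q→Elton 52, R→Elton 76. Service 168; fixed 220; total 388.
{Elton}: service 388 + fixed 44 = 432
{Elton, York}: P→York 180, Q→Elton 52, R→York 57. Service 289; fixed 161; total 450.
{Sutton, Elton, Dover, York}: P→Sutton 40, Q→Elton 52, R→York 57. Service 149; fixed 427; total 576.
(All 15 nonempty subsets were checked; Sutton and Elton is lowest.)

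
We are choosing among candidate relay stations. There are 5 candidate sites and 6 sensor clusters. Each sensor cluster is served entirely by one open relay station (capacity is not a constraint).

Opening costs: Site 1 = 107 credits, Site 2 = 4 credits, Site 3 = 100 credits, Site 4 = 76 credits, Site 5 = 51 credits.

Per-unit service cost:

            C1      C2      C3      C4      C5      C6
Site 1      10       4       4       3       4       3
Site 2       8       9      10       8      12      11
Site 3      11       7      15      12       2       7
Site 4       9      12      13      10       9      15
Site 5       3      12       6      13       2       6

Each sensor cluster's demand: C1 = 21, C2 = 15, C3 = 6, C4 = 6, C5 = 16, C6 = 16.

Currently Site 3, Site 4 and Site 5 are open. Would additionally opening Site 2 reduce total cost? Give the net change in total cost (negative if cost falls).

Yes — net change −8 (cost falls by 8).

Current service cost with {Site 3, Site 4, Site 5}: 392.
Adding Site 2: each sensor cluster re-picks its cheapest; new service cost 380, saving 12.
Extra fixed cost: 4. Net change = 4 − 12 = -8.
(Totals: 619 → 611.)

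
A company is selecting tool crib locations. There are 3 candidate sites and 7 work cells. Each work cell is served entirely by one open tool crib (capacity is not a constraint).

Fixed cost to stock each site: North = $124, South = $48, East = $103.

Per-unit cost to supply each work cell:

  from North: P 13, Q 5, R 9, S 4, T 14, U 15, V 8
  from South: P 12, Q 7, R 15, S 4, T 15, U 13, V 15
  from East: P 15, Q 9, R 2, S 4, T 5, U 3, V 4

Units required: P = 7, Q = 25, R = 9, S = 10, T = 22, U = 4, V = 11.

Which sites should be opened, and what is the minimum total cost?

Open South and East; minimum total cost 634.

For any fixed open set, each work cell goes to its cheapest open site; total = fixed + service.
{South, East}: P→South 12·7=84, Q→South 7·25=175, R→East 2·9=18, S→South 4·10=40, T→East 5·22=110, U→East 3·4=12, V→East 4·11=44. Service 483; fixed 151; total 634.
{East}: P→East 15·7=105, Q→East 9·25=225, R→East 2·9=18, S→East 4·10=40, T→East 5·22=110, U→East 3·4=12, V→East 4·11=44. Service 554; fixed 103; total 657.
{North, East}: service 440 + fixed 227 = 667
{North, South, East}: service 433 + fixed 275 = 708
(All 7 nonempty subsets were checked; South and East is lowest.)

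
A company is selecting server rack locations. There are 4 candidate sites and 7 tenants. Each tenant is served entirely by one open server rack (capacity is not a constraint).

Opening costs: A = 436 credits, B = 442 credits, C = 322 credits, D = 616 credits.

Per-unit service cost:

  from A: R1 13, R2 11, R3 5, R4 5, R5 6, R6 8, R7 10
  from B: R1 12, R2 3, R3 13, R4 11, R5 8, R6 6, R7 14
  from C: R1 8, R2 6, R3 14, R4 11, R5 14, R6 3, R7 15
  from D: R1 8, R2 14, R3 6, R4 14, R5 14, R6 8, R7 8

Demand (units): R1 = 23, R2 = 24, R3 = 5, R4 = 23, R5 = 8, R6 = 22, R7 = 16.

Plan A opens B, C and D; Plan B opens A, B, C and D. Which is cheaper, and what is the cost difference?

Plan A is cheaper by 277.

Plan A: {B, C, D}: R1→C 8·23=184, R2→B 3·24=72, R3→D 6·5=30, R4→B 11·23=253, R5→B 8·8=64, R6→C 3·22=66, R7→D 8·16=128. Service 797; fixed 1380; total 2177.
Plan B: {A, B, C, D}: R1→C 8·23=184, R2→B 3·24=72, R3→A 5·5=25, R4→A 5·23=115, R5→A 6·8=48, R6→C 3·22=66, R7→D 8·16=128. Service 638; fixed 1816; total 2454.
Difference: |2177 − 2454| = 277.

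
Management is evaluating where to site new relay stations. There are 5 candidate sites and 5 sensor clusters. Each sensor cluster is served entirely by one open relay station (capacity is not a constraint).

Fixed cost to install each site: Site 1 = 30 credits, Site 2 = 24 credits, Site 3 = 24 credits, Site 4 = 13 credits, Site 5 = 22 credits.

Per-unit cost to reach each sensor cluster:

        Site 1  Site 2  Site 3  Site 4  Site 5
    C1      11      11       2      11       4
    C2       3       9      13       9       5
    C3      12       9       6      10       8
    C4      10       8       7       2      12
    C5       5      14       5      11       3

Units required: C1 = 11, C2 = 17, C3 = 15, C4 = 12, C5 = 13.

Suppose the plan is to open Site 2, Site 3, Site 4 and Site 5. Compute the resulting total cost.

Total cost: 343

Each sensor cluster is assigned to its cheapest site among the open ones.
{Site 2, Site 3, Site 4, Site 5}: C1→Site 3 2·11=22, C2→Site 5 5·17=85, C3→Site 3 6·15=90, C4→Site 4 2·12=24, C5→Site 5 3·13=39. Service 260; fixed 83; total 343.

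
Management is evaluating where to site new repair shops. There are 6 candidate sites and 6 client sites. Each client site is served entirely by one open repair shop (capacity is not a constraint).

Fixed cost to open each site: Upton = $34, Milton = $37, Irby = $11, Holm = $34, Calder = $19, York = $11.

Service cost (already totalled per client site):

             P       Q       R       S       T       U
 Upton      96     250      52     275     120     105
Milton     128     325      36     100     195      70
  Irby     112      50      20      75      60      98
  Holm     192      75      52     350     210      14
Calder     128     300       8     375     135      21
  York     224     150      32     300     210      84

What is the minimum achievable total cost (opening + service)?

Minimum total cost: 356

For any fixed open set, each client site goes to its cheapest open site; total = fixed + service.
{Irby, Calder}: P→Irby 112, Q→Irby 50, R→Calder 8, S→Irby 75, T→Irby 60, U→Calder 21. Service 326; fixed 30; total 356.
{Irby, Calder, York}: P→Irby 112, Q→Irby 50, R→Calder 8, S→Irby 75, T→Irby 60, U→Calder 21. Service 326; fixed 41; total 367.
{Upton, Irby, Calder}: service 310 + fixed 64 = 374
{Upton, Milton, Irby, Holm, Calder, York}: P→Upton 96, Q→Irby 50, R→Calder 8, S→Irby 75, T→Irby 60, U→Holm 14. Service 303; fixed 146; total 449.
No other subset beats 356.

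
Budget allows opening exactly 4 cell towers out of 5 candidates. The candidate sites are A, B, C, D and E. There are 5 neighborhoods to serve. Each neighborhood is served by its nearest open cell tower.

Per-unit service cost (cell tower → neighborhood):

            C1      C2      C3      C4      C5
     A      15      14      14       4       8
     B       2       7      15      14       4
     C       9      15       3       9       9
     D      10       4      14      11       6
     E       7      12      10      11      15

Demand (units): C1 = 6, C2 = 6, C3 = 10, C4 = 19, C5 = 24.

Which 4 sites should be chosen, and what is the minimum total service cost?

With exactly 4 open, each neighborhood uses its cheapest among the chosen.
{A, B, C, D}: C1→B 2·6=12, C2→D 4·6=24, C3→C 3·10=30, C4→A 4·19=76, C5→B 4·24=96. Service cost 238.
{A, B, C, E}: service cost 256
{A, B, D, E}: service cost 308
Among all 5 size-4 choices, {A, B, C, D} is lowest.

Choose A, B, C and D; total service cost 238.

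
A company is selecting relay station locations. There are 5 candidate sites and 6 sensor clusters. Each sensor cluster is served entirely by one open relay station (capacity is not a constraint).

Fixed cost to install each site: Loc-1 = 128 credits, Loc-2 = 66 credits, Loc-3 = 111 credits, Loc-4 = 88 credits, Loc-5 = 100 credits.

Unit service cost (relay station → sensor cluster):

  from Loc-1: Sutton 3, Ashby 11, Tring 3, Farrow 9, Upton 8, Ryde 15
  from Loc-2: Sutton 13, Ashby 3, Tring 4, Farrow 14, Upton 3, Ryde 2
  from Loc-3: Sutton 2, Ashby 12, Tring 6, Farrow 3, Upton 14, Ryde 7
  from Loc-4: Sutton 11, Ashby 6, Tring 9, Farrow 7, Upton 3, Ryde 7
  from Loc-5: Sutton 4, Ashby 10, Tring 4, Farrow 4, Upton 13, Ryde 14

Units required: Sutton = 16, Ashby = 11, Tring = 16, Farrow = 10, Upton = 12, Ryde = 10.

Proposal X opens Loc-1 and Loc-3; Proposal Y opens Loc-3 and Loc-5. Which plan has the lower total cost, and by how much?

Proposal X: {Loc-1, Loc-3}: Sutton→Loc-3 2·16=32, Ashby→Loc-1 11·11=121, Tring→Loc-1 3·16=48, Farrow→Loc-3 3·10=30, Upton→Loc-1 8·12=96, Ryde→Loc-3 7·10=70. Service 397; fixed 239; total 636.
Proposal Y: {Loc-3, Loc-5}: Sutton→Loc-3 2·16=32, Ashby→Loc-5 10·11=110, Tring→Loc-5 4·16=64, Farrow→Loc-3 3·10=30, Upton→Loc-5 13·12=156, Ryde→Loc-3 7·10=70. Service 462; fixed 211; total 673.
Difference: |636 − 673| = 37.

Proposal X is cheaper by 37.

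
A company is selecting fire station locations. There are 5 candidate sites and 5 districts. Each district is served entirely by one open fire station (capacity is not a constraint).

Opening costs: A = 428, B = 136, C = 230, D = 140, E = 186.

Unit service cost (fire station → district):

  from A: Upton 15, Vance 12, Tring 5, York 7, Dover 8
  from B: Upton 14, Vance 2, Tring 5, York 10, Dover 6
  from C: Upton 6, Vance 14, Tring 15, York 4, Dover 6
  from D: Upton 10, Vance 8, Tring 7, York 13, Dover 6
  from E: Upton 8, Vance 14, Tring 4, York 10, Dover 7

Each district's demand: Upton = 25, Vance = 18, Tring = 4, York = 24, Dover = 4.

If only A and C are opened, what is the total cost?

Each district is assigned to its cheapest site among the open ones.
{A, C}: Upton→C 6·25=150, Vance→A 12·18=216, Tring→A 5·4=20, York→C 4·24=96, Dover→C 6·4=24. Service 506; fixed 658; total 1164.

Total cost: 1164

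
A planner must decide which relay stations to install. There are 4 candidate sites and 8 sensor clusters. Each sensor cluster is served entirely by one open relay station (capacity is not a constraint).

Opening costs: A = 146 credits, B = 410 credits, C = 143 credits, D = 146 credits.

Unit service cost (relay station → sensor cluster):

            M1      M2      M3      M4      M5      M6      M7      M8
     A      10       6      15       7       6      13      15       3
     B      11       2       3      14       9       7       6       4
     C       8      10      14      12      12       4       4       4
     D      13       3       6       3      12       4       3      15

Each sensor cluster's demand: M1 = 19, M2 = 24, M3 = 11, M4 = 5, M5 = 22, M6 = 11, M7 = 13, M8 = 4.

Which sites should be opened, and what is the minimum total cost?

Open A and D; minimum total cost 862.

For any fixed open set, each sensor cluster goes to its cheapest open site; total = fixed + service.
{A, D}: M1→A 10·19=190, M2→D 3·24=72, M3→D 6·11=66, M4→D 3·5=15, M5→A 6·22=132, M6→D 4·11=44, M7→D 3·13=39, M8→A 3·4=12. Service 570; fixed 292; total 862.
{D}: service 807 + fixed 146 = 953
{C, D}: service 668 + fixed 289 = 957
{A, B, C, D}: M1→C 8·19=152, M2→B 2·24=48, M3→B 3·11=33, M4→D 3·5=15, M5→A 6·22=132, M6→C 4·11=44, M7→D 3·13=39, M8→A 3·4=12. Service 475; fixed 845; total 1320.
No other subset beats 862.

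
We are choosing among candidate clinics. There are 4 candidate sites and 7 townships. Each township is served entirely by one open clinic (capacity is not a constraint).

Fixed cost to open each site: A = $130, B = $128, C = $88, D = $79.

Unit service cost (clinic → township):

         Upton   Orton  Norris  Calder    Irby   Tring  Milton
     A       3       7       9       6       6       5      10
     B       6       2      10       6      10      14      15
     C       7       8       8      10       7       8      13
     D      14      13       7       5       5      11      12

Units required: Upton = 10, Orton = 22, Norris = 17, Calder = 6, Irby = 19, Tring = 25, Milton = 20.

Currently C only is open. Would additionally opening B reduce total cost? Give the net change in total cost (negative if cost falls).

Yes — net change −38 (cost falls by 38).

Current service cost with {C}: 1035.
Adding B: each township re-picks its cheapest; new service cost 869, saving 166.
Extra fixed cost: 128. Net change = 128 − 166 = -38.
(Totals: 1123 → 1085.)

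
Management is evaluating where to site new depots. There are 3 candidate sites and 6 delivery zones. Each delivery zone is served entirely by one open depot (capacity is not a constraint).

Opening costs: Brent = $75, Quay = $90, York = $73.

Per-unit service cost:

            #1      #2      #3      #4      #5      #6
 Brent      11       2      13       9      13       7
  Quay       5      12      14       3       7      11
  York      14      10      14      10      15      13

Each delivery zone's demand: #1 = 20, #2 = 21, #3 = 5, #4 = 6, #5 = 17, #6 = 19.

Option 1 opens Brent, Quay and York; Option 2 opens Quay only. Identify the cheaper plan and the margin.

Option 1: {Brent, Quay, York}: #1→Quay 5·20=100, #2→Brent 2·21=42, #3→Brent 13·5=65, #4→Quay 3·6=18, #5→Quay 7·17=119, #6→Brent 7·19=133. Service 477; fixed 238; total 715.
Option 2: {Quay}: #1→Quay 5·20=100, #2→Quay 12·21=252, #3→Quay 14·5=70, #4→Quay 3·6=18, #5→Quay 7·17=119, #6→Quay 11·19=209. Service 768; fixed 90; total 858.
Difference: |715 − 858| = 143.

Option 1 is cheaper by 143.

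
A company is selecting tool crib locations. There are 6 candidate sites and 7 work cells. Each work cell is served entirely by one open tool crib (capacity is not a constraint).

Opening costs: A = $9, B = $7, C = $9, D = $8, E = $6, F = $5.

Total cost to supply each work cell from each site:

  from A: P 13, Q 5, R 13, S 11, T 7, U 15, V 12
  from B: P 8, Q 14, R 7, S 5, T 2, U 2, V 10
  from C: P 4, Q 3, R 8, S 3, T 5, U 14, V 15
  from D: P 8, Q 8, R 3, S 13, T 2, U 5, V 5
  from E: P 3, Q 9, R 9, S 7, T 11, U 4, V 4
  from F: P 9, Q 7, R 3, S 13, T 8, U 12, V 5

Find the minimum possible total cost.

For any fixed open set, each work cell goes to its cheapest open site; total = fixed + service.
{C, D}: P→C 4, Q→C 3, R→D 3, S→C 3, T→D 2, U→D 5, V→D 5. Service 25; fixed 17; total 42.
{B, C, F}: service 22 + fixed 21 = 43
{B, E, F}: P→E 3, Q→F 7, R→F 3, S→B 5, T→B 2, U→B 2, V→E 4. Service 26; fixed 18; total 44.
{A, B, C, D, E, F}: P→E 3, Q→C 3, R→D 3, S→C 3, T→B 2, U→B 2, V→E 4. Service 20; fixed 44; total 64.
No other subset beats 42.

Minimum total cost: 42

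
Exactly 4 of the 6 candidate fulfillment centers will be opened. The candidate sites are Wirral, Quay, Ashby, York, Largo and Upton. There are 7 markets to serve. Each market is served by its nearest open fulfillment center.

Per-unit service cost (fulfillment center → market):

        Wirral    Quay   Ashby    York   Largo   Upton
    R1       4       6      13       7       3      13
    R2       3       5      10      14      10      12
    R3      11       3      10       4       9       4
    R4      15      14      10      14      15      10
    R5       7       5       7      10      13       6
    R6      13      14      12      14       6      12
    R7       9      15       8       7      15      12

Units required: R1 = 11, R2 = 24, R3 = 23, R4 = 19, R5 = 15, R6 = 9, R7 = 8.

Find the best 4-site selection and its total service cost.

Choose Wirral, Quay, Ashby and Largo; total service cost 557.

With exactly 4 open, each market uses its cheapest among the chosen.
{Wirral, Quay, Ashby, Largo}: R1→Largo 3·11=33, R2→Wirral 3·24=72, R3→Quay 3·23=69, R4→Ashby 10·19=190, R5→Quay 5·15=75, R6→Largo 6·9=54, R7→Ashby 8·8=64. Service cost 557.
{Wirral, Quay, Largo, Upton}: service cost 565
{Wirral, York, Largo, Upton}: service cost 587
Among all 15 size-4 choices, {Wirral, Quay, Ashby, Largo} is lowest.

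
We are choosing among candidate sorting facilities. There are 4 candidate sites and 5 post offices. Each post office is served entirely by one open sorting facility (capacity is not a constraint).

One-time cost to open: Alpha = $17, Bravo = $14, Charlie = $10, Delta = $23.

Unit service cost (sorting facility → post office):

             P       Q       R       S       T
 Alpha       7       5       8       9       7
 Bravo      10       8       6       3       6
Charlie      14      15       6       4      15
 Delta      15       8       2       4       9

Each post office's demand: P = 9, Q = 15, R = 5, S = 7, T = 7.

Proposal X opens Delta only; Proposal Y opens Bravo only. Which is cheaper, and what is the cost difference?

Proposal Y is cheaper by 62.

Proposal X: {Delta}: P→Delta 15·9=135, Q→Delta 8·15=120, R→Delta 2·5=10, S→Delta 4·7=28, T→Delta 9·7=63. Service 356; fixed 23; total 379.
Proposal Y: {Bravo}: P→Bravo 10·9=90, Q→Bravo 8·15=120, R→Bravo 6·5=30, S→Bravo 3·7=21, T→Bravo 6·7=42. Service 303; fixed 14; total 317.
Difference: |379 − 317| = 62.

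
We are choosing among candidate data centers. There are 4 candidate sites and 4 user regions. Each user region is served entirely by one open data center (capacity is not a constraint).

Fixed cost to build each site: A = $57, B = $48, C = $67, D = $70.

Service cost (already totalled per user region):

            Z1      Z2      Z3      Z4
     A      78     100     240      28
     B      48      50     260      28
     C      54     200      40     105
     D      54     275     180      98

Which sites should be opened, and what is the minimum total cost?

Open B and C; minimum total cost 281.

For any fixed open set, each user region goes to its cheapest open site; total = fixed + service.
{B, C}: Z1→B 48, Z2→B 50, Z3→C 40, Z4→B 28. Service 166; fixed 115; total 281.
{A, B, C}: Z1→B 48, Z2→B 50, Z3→C 40, Z4→A 28. Service 166; fixed 172; total 338.
{A, C}: service 222 + fixed 124 = 346
{A, B, C, D}: service 166 + fixed 242 = 408
No other subset beats 281.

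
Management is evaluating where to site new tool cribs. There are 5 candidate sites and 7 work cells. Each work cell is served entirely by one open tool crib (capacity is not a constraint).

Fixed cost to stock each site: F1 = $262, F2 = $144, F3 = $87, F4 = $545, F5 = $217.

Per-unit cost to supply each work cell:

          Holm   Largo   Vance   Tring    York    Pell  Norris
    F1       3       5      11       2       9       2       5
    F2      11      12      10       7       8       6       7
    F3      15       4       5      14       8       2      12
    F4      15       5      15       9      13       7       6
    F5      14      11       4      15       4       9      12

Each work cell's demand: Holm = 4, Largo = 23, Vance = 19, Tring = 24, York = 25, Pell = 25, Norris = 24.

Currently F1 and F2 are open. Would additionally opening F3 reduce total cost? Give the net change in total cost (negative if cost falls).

Current service cost with {F1, F2}: 735.
Adding F3: each work cell re-picks its cheapest; new service cost 617, saving 118.
Extra fixed cost: 87. Net change = 87 − 118 = -31.
(Totals: 1141 → 1110.)

Yes — net change −31 (cost falls by 31).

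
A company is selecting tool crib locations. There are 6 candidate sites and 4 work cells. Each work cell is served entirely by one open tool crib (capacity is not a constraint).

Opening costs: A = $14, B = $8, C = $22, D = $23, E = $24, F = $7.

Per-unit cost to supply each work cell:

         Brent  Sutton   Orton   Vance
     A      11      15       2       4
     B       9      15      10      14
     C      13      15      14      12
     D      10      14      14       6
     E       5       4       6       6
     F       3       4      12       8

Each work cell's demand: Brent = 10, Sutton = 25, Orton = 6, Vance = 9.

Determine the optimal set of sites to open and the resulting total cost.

Open A and F; minimum total cost 199.

For any fixed open set, each work cell goes to its cheapest open site; total = fixed + service.
{A, F}: Brent→F 3·10=30, Sutton→F 4·25=100, Orton→A 2·6=12, Vance→A 4·9=36. Service 178; fixed 21; total 199.
{A, B, F}: service 178 + fixed 29 = 207
{A, C, F}: service 178 + fixed 43 = 221
{A, B, C, D, E, F}: service 178 + fixed 98 = 276
No other subset beats 199.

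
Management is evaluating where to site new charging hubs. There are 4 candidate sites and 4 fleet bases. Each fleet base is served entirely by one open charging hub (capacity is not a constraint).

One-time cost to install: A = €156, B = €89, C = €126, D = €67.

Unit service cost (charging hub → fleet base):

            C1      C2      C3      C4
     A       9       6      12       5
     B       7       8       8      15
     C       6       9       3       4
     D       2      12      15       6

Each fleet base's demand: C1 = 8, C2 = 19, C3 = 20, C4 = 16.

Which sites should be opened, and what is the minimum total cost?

For any fixed open set, each fleet base goes to its cheapest open site; total = fixed + service.
{C}: C1→C 6·8=48, C2→C 9·19=171, C3→C 3·20=60, C4→C 4·16=64. Service 343; fixed 126; total 469.
{C, D}: service 311 + fixed 193 = 504
{B, C}: service 324 + fixed 215 = 539
{A, B, C, D}: service 254 + fixed 438 = 692
No other subset beats 469.

Open C only; minimum total cost 469.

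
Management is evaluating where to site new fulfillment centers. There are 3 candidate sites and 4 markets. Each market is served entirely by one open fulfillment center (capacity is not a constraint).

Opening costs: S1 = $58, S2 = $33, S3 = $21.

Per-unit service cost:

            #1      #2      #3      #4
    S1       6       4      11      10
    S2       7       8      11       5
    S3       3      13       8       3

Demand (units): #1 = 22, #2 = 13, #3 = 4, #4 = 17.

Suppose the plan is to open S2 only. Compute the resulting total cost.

Each market is assigned to its cheapest site among the open ones.
{S2}: #1→S2 7·22=154, #2→S2 8·13=104, #3→S2 11·4=44, #4→S2 5·17=85. Service 387; fixed 33; total 420.

Total cost: 420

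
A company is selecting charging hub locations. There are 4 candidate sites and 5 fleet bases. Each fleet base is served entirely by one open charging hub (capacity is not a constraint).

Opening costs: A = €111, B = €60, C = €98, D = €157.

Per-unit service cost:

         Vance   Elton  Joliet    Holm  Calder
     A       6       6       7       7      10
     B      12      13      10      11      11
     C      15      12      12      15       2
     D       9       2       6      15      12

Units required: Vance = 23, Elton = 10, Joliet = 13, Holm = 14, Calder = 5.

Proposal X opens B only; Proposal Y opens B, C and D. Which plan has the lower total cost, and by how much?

Proposal Y is cheaper by 21.

Proposal X: {B}: Vance→B 12·23=276, Elton→B 13·10=130, Joliet→B 10·13=130, Holm→B 11·14=154, Calder→B 11·5=55. Service 745; fixed 60; total 805.
Proposal Y: {B, C, D}: Vance→D 9·23=207, Elton→D 2·10=20, Joliet→D 6·13=78, Holm→B 11·14=154, Calder→C 2·5=10. Service 469; fixed 315; total 784.
Difference: |805 − 784| = 21.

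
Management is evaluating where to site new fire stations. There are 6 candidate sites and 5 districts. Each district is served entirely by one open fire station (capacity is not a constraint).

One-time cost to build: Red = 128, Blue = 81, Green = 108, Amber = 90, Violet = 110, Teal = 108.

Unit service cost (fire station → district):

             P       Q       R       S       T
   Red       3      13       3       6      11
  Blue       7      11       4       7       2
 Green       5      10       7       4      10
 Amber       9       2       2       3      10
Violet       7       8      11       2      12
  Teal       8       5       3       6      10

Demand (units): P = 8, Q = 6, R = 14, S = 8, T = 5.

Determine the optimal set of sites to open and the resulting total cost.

Open Amber only; minimum total cost 276.

For any fixed open set, each district goes to its cheapest open site; total = fixed + service.
{Amber}: P→Amber 9·8=72, Q→Amber 2·6=12, R→Amber 2·14=28, S→Amber 3·8=24, T→Amber 10·5=50. Service 186; fixed 90; total 276.
{Blue, Amber}: P→Blue 7·8=56, Q→Amber 2·6=12, R→Amber 2·14=28, S→Amber 3·8=24, T→Blue 2·5=10. Service 130; fixed 171; total 301.
{Blue}: service 244 + fixed 81 = 325
{Red, Blue, Green, Amber, Violet, Teal}: P→Red 3·8=24, Q→Amber 2·6=12, R→Amber 2·14=28, S→Violet 2·8=16, T→Blue 2·5=10. Service 90; fixed 625; total 715.
No other subset beats 276.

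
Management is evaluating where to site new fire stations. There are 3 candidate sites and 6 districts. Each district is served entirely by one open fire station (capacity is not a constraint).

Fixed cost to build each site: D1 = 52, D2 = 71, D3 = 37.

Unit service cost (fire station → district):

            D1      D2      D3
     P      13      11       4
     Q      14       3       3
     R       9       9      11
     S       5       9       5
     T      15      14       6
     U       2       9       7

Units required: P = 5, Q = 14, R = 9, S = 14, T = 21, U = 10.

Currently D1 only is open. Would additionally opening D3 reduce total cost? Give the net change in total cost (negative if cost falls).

Yes — net change −351 (cost falls by 351).

Current service cost with {D1}: 747.
Adding D3: each district re-picks its cheapest; new service cost 359, saving 388.
Extra fixed cost: 37. Net change = 37 − 388 = -351.
(Totals: 799 → 448.)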